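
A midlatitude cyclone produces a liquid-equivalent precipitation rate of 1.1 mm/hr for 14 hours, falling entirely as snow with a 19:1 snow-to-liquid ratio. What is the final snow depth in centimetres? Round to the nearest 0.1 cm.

snow depth ≈ 29.3 cm

Liquid-equivalent depth = 1.1 × 14 = 15.4 mm.
Snow depth = 15.4 mm × 19 = 292.6 mm = 29.3 cm.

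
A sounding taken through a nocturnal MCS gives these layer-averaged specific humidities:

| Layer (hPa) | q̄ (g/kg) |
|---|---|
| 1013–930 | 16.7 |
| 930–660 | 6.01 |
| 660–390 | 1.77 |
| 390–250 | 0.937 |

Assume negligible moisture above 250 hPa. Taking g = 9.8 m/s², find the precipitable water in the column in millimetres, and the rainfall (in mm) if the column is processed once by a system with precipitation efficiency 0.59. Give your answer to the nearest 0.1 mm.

Precipitable water is the column-integrated vapour mass per unit area: PW = (1/g) Σ q̄ Δp, with q in kg/kg and Δp in Pa (1 kg/m² of water = 1 mm).
Layer 1013–930 hPa: Δp = 83 hPa = 8300 Pa, q̄ = 0.0167 kg/kg → 0.0167 × 8300 / 9.8 = 14.14 mm
Layer 930–660 hPa: Δp = 270 hPa = 27000 Pa, q̄ = 0.00601 kg/kg → 0.00601 × 27000 / 9.8 = 16.56 mm
Layer 660–390 hPa: Δp = 270 hPa = 27000 Pa, q̄ = 0.00177 kg/kg → 0.00177 × 27000 / 9.8 = 4.88 mm
Layer 390–250 hPa: Δp = 140 hPa = 14000 Pa, q̄ = 0.000937 kg/kg → 0.000937 × 14000 / 9.8 = 1.34 mm
PW = 14.14 + 16.56 + 4.88 + 1.34 = 36.92 ≈ 36.9 mm.
Rainfall = ε × PW = 0.59 × 36.9 = 21.8 mm.

PW ≈ 36.9 mm; rainfall ≈ 21.8 mm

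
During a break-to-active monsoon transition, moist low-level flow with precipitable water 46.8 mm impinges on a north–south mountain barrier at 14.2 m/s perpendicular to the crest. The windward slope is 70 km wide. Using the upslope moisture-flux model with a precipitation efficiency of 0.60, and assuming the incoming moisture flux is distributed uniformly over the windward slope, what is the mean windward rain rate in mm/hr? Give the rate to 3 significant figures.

Incoming column moisture flux per unit ridge length: F = V × PW = 14.2 × 46.8 = 664.56 mm·m/s.
Spread over the 70 km slope with efficiency ε = 0.60: R = ε·F/W = 0.60 × 664.56 / 70000 m = 5.696e-03 mm/s.
R = 5.696e-03 × 3600 = 20.5 mm/hr.

R ≈ 20.5 mm/hr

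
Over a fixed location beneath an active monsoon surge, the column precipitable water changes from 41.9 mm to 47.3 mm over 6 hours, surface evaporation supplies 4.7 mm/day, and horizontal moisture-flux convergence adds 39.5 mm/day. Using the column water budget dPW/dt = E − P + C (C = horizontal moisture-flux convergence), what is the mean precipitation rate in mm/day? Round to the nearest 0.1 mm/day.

dPW/dt = (47.3 − 41.9) mm / (6/24 day) = +21.600 mm/day.
P = E + C − dPW/dt = 4.7 + (39.5) − (+21.600) = 22.6 mm/day.

P ≈ 22.6 mm/day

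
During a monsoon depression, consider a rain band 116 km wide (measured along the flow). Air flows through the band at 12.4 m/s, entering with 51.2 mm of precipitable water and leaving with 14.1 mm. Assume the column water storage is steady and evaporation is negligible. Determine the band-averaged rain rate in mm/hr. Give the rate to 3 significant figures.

R ≈ 14.3 mm/hr

Column moisture flux per unit crosswind length is F = V × PW.
Inflow: F_in = 12.4 × 51.2 = 634.88 mm·m/s
Outflow: F_out = 12.4 × 14.1 = 174.84 mm·m/s
Steady-state rate R = (F_in − F_out)/L = (634.88 − 174.84) / 116000 m = 3.966e-03 mm/s.
R = 3.966e-03 × 3600 = 14.3 mm/hr.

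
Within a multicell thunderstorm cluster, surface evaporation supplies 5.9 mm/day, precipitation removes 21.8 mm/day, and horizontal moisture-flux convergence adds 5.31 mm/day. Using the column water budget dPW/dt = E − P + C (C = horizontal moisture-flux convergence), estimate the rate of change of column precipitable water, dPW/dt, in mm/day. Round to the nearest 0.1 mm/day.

dPW/dt = E − P + C = 5.9 − 21.8 + (5.31) = -10.6 mm/day.

dPW/dt ≈ -10.6 mm/day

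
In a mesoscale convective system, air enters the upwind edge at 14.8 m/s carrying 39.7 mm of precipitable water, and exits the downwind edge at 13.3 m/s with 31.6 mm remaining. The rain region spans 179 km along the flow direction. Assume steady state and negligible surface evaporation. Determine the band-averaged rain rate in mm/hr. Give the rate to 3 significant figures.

Column moisture flux per unit crosswind length is F = V × PW.
Inflow: F_in = 14.8 × 39.7 = 587.56 mm·m/s
Outflow: F_out = 13.3 × 31.6 = 420.28 mm·m/s
Steady-state rate R = (F_in − F_out)/L = (587.56 − 420.28) / 179000 m = 9.345e-04 mm/s.
R = 9.345e-04 × 3600 = 3.36 mm/hr.

R ≈ 3.36 mm/hr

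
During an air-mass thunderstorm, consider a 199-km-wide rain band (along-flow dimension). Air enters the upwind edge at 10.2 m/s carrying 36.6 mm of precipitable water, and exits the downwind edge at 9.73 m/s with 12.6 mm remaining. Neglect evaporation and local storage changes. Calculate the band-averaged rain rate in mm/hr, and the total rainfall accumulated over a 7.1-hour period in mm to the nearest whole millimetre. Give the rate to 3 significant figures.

R ≈ 4.54 mm/hr; total ≈ 32 mm

Column moisture flux per unit crosswind length is F = V × PW.
Inflow: F_in = 10.2 × 36.6 = 373.32 mm·m/s
Outflow: F_out = 9.73 × 12.6 = 122.598 mm·m/s
Steady-state rate R = (F_in − F_out)/L = (373.32 − 122.598) / 199000 m = 1.260e-03 mm/s.
R = 1.260e-03 × 3600 = 4.54 mm/hr.
Over 7.1 h: total = 4.54 × 7.1 = 32.234 ≈ 32 mm.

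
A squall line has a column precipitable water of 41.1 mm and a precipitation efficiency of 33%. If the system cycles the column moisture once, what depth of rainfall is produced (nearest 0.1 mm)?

rainfall ≈ 13.6 mm

Rainfall = ε × PW = 0.33 × 41.1 = 13.6 mm.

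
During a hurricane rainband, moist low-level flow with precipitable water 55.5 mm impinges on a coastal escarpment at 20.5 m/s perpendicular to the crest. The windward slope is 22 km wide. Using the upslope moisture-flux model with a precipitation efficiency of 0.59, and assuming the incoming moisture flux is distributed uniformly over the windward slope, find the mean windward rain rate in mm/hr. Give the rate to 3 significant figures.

R ≈ 110 mm/hr

Incoming column moisture flux per unit ridge length: F = V × PW = 20.5 × 55.5 = 1137.75 mm·m/s.
Spread over the 22 km slope with efficiency ε = 0.59: R = ε·F/W = 0.59 × 1137.75 / 22000 m = 3.051e-02 mm/s.
R = 3.051e-02 × 3600 = 110 mm/hr.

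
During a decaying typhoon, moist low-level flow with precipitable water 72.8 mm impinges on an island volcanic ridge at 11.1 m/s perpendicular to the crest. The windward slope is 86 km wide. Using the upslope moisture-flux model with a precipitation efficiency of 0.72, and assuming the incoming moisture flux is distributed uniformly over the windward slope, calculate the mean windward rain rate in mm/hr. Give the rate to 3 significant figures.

R ≈ 24.4 mm/hr

Incoming column moisture flux per unit ridge length: F = V × PW = 11.1 × 72.8 = 808.08 mm·m/s.
Spread over the 86 km slope with efficiency ε = 0.72: R = ε·F/W = 0.72 × 808.08 / 86000 m = 6.765e-03 mm/s.
R = 6.765e-03 × 3600 = 24.4 mm/hr.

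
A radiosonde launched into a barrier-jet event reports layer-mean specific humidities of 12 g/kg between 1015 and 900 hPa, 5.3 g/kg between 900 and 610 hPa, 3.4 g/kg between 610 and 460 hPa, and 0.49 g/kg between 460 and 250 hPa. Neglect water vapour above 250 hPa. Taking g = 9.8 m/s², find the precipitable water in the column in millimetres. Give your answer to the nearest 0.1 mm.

Precipitable water is the column-integrated vapour mass per unit area: PW = (1/g) Σ q̄ Δp, with q in kg/kg and Δp in Pa (1 kg/m² of water = 1 mm).
Layer 1015–900 hPa: Δp = 115 hPa = 11500 Pa, q̄ = 0.012 kg/kg → 0.012 × 11500 / 9.8 = 14.08 mm
Layer 900–610 hPa: Δp = 290 hPa = 29000 Pa, q̄ = 0.0053 kg/kg → 0.0053 × 29000 / 9.8 = 15.68 mm
Layer 610–460 hPa: Δp = 150 hPa = 15000 Pa, q̄ = 0.0034 kg/kg → 0.0034 × 15000 / 9.8 = 5.20 mm
Layer 460–250 hPa: Δp = 210 hPa = 21000 Pa, q̄ = 0.00049 kg/kg → 0.00049 × 21000 / 9.8 = 1.05 mm
PW = 14.08 + 15.68 + 5.20 + 1.05 = 36.01 ≈ 36.0 mm.

PW ≈ 36.0 mm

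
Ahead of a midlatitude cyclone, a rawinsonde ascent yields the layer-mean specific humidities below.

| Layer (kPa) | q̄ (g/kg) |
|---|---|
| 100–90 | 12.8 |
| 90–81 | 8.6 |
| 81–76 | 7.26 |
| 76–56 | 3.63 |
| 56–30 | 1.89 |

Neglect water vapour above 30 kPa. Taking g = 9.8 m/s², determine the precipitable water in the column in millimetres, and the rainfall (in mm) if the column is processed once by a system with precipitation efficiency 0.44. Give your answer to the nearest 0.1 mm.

PW ≈ 37.1 mm; rainfall ≈ 16.3 mm

Precipitable water is the column-integrated vapour mass per unit area: PW = (1/g) Σ q̄ Δp, with q in kg/kg and Δp in Pa (1 kg/m² of water = 1 mm).
Layer 100–90 kPa: Δp = 100 hPa = 10000 Pa, q̄ = 0.0128 kg/kg → 0.0128 × 10000 / 9.8 = 13.06 mm
Layer 90–81 kPa: Δp = 90 hPa = 9000 Pa, q̄ = 0.0086 kg/kg → 0.0086 × 9000 / 9.8 = 7.90 mm
Layer 81–76 kPa: Δp = 50 hPa = 5000 Pa, q̄ = 0.00726 kg/kg → 0.00726 × 5000 / 9.8 = 3.70 mm
Layer 76–56 kPa: Δp = 200 hPa = 20000 Pa, q̄ = 0.00363 kg/kg → 0.00363 × 20000 / 9.8 = 7.41 mm
Layer 56–30 kPa: Δp = 260 hPa = 26000 Pa, q̄ = 0.00189 kg/kg → 0.00189 × 26000 / 9.8 = 5.01 mm
PW = 13.06 + 7.90 + 3.70 + 7.41 + 5.01 = 37.08 ≈ 37.1 mm.
Rainfall = ε × PW = 0.44 × 37.1 = 16.3 mm.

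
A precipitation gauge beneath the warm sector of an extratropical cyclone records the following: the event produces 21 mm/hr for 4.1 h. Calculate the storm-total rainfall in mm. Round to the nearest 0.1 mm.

total ≈ 86.1 mm

Total = Σ Rᵢ Δtᵢ = 21 × 4.1
      = 86.1 = 86.1 mm.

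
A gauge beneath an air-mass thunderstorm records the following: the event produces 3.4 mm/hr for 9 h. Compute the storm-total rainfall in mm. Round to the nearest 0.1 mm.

Total = Σ Rᵢ Δtᵢ = 3.4 × 9
      = 30.6 = 30.6 mm.

total ≈ 30.6 mm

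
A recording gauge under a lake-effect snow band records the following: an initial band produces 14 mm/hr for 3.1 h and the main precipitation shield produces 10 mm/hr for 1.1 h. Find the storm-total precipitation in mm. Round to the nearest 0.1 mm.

Total = Σ Rᵢ Δtᵢ = 14 × 3.1 + 10 × 1.1
      = 43.4 + 11 = 54.4 mm.

total ≈ 54.4 mm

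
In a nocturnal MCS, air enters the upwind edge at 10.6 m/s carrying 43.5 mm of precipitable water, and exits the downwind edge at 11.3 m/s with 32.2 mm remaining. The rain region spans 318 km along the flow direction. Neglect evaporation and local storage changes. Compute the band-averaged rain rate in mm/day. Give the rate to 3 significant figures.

Column moisture flux per unit crosswind length is F = V × PW.
Inflow: F_in = 10.6 × 43.5 = 461.1 mm·m/s
Outflow: F_out = 11.3 × 32.2 = 363.86 mm·m/s
Steady-state rate R = (F_in − F_out)/L = (461.1 − 363.86) / 318000 m = 3.058e-04 mm/s.
R = 3.058e-04 × 3600 × 24 = 26.4 mm/day.

R ≈ 26.4 mm/day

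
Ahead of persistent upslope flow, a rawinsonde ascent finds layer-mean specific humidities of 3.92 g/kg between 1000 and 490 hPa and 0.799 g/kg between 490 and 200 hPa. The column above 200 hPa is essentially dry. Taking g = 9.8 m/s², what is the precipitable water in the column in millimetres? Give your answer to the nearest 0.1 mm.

Precipitable water is the column-integrated vapour mass per unit area: PW = (1/g) Σ q̄ Δp, with q in kg/kg and Δp in Pa (1 kg/m² of water = 1 mm).
Layer 1000–490 hPa: Δp = 510 hPa = 51000 Pa, q̄ = 0.00392 kg/kg → 0.00392 × 51000 / 9.8 = 20.40 mm
Layer 490–200 hPa: Δp = 290 hPa = 29000 Pa, q̄ = 0.000799 kg/kg → 0.000799 × 29000 / 9.8 = 2.36 mm
PW = 20.40 + 2.36 = 22.76 ≈ 22.8 mm.

PW ≈ 22.8 mm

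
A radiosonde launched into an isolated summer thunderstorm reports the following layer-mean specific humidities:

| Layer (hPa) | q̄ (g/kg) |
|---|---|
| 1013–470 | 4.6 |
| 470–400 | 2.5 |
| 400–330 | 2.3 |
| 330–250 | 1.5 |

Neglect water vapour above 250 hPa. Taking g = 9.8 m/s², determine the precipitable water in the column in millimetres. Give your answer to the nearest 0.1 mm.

PW ≈ 30.1 mm

Precipitable water is the column-integrated vapour mass per unit area: PW = (1/g) Σ q̄ Δp, with q in kg/kg and Δp in Pa (1 kg/m² of water = 1 mm).
Layer 1013–470 hPa: Δp = 543 hPa = 54300 Pa, q̄ = 0.0046 kg/kg → 0.0046 × 54300 / 9.8 = 25.49 mm
Layer 470–400 hPa: Δp = 70 hPa = 7000 Pa, q̄ = 0.0025 kg/kg → 0.0025 × 7000 / 9.8 = 1.79 mm
Layer 400–330 hPa: Δp = 70 hPa = 7000 Pa, q̄ = 0.0023 kg/kg → 0.0023 × 7000 / 9.8 = 1.64 mm
Layer 330–250 hPa: Δp = 80 hPa = 8000 Pa, q̄ = 0.0015 kg/kg → 0.0015 × 8000 / 9.8 = 1.22 mm
PW = 25.49 + 1.79 + 1.64 + 1.22 = 30.14 ≈ 30.1 mm.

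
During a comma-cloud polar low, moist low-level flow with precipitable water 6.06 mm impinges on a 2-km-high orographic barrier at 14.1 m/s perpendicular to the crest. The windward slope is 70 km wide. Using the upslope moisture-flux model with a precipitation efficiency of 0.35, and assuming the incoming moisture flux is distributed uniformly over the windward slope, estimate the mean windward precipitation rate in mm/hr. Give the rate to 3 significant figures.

Incoming column moisture flux per unit ridge length: F = V × PW = 14.1 × 6.06 = 85.446 mm·m/s.
Spread over the 70 km slope with efficiency ε = 0.35: R = ε·F/W = 0.35 × 85.446 / 70000 m = 4.272e-04 mm/s.
R = 4.272e-04 × 3600 = 1.54 mm/hr.

R ≈ 1.54 mm/hr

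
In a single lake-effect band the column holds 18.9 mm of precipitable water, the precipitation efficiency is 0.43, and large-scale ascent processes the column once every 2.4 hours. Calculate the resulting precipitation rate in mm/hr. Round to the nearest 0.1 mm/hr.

Each overturning extracts ε × PW = 0.43 × 18.9 = 8.127 mm.
Rate = ε·PW / τ = 8.127 / 2.4 h = 3.4 mm/hr.

R ≈ 3.4 mm/hr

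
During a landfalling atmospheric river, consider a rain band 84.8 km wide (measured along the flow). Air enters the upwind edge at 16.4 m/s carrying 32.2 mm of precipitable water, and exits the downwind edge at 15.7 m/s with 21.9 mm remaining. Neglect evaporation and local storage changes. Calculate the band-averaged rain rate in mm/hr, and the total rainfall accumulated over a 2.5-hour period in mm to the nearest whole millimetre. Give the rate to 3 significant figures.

R ≈ 7.82 mm/hr; total ≈ 20 mm

Column moisture flux per unit crosswind length is F = V × PW.
Inflow: F_in = 16.4 × 32.2 = 528.08 mm·m/s
Outflow: F_out = 15.7 × 21.9 = 343.83 mm·m/s
Steady-state rate R = (F_in − F_out)/L = (528.08 − 343.83) / 84800 m = 2.173e-03 mm/s.
R = 2.173e-03 × 3600 = 7.82 mm/hr.
Over 2.5 h: total = 7.82 × 2.5 = 19.55 ≈ 20 mm.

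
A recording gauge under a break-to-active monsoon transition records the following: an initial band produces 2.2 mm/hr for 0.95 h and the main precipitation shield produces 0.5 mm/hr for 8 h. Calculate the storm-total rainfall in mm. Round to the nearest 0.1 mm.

total ≈ 6.1 mm

Total = Σ Rᵢ Δtᵢ = 2.2 × 0.95 + 0.5 × 8
      = 2.09 + 4 = 6.1 mm.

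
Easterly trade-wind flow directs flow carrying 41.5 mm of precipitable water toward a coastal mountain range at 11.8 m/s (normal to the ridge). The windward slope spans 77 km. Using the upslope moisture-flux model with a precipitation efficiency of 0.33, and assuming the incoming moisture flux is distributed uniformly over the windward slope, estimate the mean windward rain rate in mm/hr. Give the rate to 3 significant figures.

R ≈ 7.56 mm/hr

Incoming column moisture flux per unit ridge length: F = V × PW = 11.8 × 41.5 = 489.7 mm·m/s.
Spread over the 77 km slope with efficiency ε = 0.33: R = ε·F/W = 0.33 × 489.7 / 77000 m = 2.099e-03 mm/s.
R = 2.099e-03 × 3600 = 7.56 mm/hr.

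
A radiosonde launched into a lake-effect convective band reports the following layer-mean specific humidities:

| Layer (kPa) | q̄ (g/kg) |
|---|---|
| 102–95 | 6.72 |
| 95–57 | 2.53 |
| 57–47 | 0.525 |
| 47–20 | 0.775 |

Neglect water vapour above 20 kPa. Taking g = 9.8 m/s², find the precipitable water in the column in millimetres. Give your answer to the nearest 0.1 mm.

Precipitable water is the column-integrated vapour mass per unit area: PW = (1/g) Σ q̄ Δp, with q in kg/kg and Δp in Pa (1 kg/m² of water = 1 mm).
Layer 102–95 kPa: Δp = 70 hPa = 7000 Pa, q̄ = 0.00672 kg/kg → 0.00672 × 7000 / 9.8 = 4.80 mm
Layer 95–57 kPa: Δp = 380 hPa = 38000 Pa, q̄ = 0.00253 kg/kg → 0.00253 × 38000 / 9.8 = 9.81 mm
Layer 57–47 kPa: Δp = 100 hPa = 10000 Pa, q̄ = 0.000525 kg/kg → 0.000525 × 10000 / 9.8 = 0.54 mm
Layer 47–20 kPa: Δp = 270 hPa = 27000 Pa, q̄ = 0.000775 kg/kg → 0.000775 × 27000 / 9.8 = 2.14 mm
PW = 4.80 + 9.81 + 0.54 + 2.14 = 17.29 ≈ 17.3 mm.

PW ≈ 17.3 mm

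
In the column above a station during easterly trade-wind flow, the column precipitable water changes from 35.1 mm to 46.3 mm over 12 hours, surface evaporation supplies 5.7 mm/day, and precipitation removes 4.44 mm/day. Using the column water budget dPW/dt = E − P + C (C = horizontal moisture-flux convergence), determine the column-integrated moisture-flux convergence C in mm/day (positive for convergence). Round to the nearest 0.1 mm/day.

dPW/dt = (46.3 − 35.1) mm / (12/24 day) = +22.400 mm/day.
C = dPW/dt − E + P = (+22.400) − 5.7 + 4.44 = 21.1 mm/day.

C ≈ 21.1 mm/day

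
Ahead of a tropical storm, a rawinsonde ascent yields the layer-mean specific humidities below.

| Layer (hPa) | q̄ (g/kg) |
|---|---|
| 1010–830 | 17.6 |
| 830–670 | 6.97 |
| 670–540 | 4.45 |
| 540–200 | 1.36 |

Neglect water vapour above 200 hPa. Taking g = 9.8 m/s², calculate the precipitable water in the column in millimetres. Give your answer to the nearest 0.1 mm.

PW ≈ 54.3 mm

Precipitable water is the column-integrated vapour mass per unit area: PW = (1/g) Σ q̄ Δp, with q in kg/kg and Δp in Pa (1 kg/m² of water = 1 mm).
Layer 1010–830 hPa: Δp = 180 hPa = 18000 Pa, q̄ = 0.0176 kg/kg → 0.0176 × 18000 / 9.8 = 32.33 mm
Layer 830–670 hPa: Δp = 160 hPa = 16000 Pa, q̄ = 0.00697 kg/kg → 0.00697 × 16000 / 9.8 = 11.38 mm
Layer 670–540 hPa: Δp = 130 hPa = 13000 Pa, q̄ = 0.00445 kg/kg → 0.00445 × 13000 / 9.8 = 5.90 mm
Layer 540–200 hPa: Δp = 340 hPa = 34000 Pa, q̄ = 0.00136 kg/kg → 0.00136 × 34000 / 9.8 = 4.72 mm
PW = 32.33 + 11.38 + 5.90 + 4.72 = 54.33 ≈ 54.3 mm.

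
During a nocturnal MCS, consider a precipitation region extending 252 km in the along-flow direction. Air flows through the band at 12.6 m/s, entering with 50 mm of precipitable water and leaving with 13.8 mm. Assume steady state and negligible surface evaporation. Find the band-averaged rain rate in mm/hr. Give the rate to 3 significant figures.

R ≈ 6.52 mm/hr

Column moisture flux per unit crosswind length is F = V × PW.
Inflow: F_in = 12.6 × 50 = 630 mm·m/s
Outflow: F_out = 12.6 × 13.8 = 173.88 mm·m/s
Steady-state rate R = (F_in − F_out)/L = (630 − 173.88) / 252000 m = 1.810e-03 mm/s.
R = 1.810e-03 × 3600 = 6.52 mm/hr.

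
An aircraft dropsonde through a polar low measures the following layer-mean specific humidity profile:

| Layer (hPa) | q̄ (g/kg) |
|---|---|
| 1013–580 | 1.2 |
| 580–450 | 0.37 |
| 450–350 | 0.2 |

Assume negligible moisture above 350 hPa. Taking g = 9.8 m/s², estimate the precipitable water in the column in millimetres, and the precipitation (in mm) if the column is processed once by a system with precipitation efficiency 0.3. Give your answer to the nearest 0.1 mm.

Precipitable water is the column-integrated vapour mass per unit area: PW = (1/g) Σ q̄ Δp, with q in kg/kg and Δp in Pa (1 kg/m² of water = 1 mm).
Layer 1013–580 hPa: Δp = 433 hPa = 43300 Pa, q̄ = 0.0012 kg/kg → 0.0012 × 43300 / 9.8 = 5.30 mm
Layer 580–450 hPa: Δp = 130 hPa = 13000 Pa, q̄ = 0.00037 kg/kg → 0.00037 × 13000 / 9.8 = 0.49 mm
Layer 450–350 hPa: Δp = 100 hPa = 10000 Pa, q̄ = 0.0002 kg/kg → 0.0002 × 10000 / 9.8 = 0.20 mm
PW = 5.30 + 0.49 + 0.20 = 5.99 ≈ 6.0 mm.
Precipitation = ε × PW = 0.3 × 6.0 = 1.8 mm.

PW ≈ 6.0 mm; precipitation ≈ 1.8 mm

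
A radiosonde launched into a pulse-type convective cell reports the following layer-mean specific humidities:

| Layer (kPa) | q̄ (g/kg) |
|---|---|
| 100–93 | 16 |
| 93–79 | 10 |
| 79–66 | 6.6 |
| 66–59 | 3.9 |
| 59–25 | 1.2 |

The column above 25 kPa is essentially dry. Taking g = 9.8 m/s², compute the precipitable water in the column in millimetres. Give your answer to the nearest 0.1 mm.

Precipitable water is the column-integrated vapour mass per unit area: PW = (1/g) Σ q̄ Δp, with q in kg/kg and Δp in Pa (1 kg/m² of water = 1 mm).
Layer 100–93 kPa: Δp = 70 hPa = 7000 Pa, q̄ = 0.016 kg/kg → 0.016 × 7000 / 9.8 = 11.43 mm
Layer 93–79 kPa: Δp = 140 hPa = 14000 Pa, q̄ = 0.01 kg/kg → 0.01 × 14000 / 9.8 = 14.29 mm
Layer 79–66 kPa: Δp = 130 hPa = 13000 Pa, q̄ = 0.0066 kg/kg → 0.0066 × 13000 / 9.8 = 8.76 mm
Layer 66–59 kPa: Δp = 70 hPa = 7000 Pa, q̄ = 0.0039 kg/kg → 0.0039 × 7000 / 9.8 = 2.79 mm
Layer 59–25 kPa: Δp = 340 hPa = 34000 Pa, q̄ = 0.0012 kg/kg → 0.0012 × 34000 / 9.8 = 4.16 mm
PW = 11.43 + 14.29 + 8.76 + 2.79 + 4.16 = 41.43 ≈ 41.4 mm.

PW ≈ 41.4 mm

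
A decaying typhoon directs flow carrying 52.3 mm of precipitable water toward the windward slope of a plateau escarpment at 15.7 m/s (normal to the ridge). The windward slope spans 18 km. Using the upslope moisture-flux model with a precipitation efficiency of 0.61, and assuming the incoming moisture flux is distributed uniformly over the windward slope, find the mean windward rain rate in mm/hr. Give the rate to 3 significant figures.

Incoming column moisture flux per unit ridge length: F = V × PW = 15.7 × 52.3 = 821.11 mm·m/s.
Spread over the 18 km slope with efficiency ε = 0.61: R = ε·F/W = 0.61 × 821.11 / 18000 m = 2.783e-02 mm/s.
R = 2.783e-02 × 3600 = 100 mm/hr.

R ≈ 100 mm/hr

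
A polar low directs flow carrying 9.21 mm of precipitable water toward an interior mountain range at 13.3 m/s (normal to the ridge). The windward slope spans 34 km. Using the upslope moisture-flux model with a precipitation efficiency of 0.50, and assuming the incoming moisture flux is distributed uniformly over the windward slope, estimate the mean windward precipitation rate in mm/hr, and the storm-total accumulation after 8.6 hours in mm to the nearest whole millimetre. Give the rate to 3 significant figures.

Incoming column moisture flux per unit ridge length: F = V × PW = 13.3 × 9.21 = 122.493 mm·m/s.
Spread over the 34 km slope with efficiency ε = 0.50: R = ε·F/W = 0.50 × 122.493 / 34000 m = 1.801e-03 mm/s.
R = 1.801e-03 × 3600 = 6.48 mm/hr.
Over 8.6 h: total = 6.48 × 8.6 = 55.728 ≈ 56 mm.

R ≈ 6.48 mm/hr; total ≈ 56 mm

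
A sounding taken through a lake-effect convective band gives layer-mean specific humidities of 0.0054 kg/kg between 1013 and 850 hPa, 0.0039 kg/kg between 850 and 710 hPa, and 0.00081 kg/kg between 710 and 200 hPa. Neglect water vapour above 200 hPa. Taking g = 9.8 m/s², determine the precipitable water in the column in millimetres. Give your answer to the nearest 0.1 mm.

PW ≈ 18.8 mm

Precipitable water is the column-integrated vapour mass per unit area: PW = (1/g) Σ q̄ Δp, with q in kg/kg and Δp in Pa (1 kg/m² of water = 1 mm).
Layer 1013–850 hPa: Δp = 163 hPa = 16300 Pa, q̄ = 0.0054 kg/kg → 0.0054 × 16300 / 9.8 = 8.98 mm
Layer 850–710 hPa: Δp = 140 hPa = 14000 Pa, q̄ = 0.0039 kg/kg → 0.0039 × 14000 / 9.8 = 5.57 mm
Layer 710–200 hPa: Δp = 510 hPa = 51000 Pa, q̄ = 0.00081 kg/kg → 0.00081 × 51000 / 9.8 = 4.22 mm
PW = 8.98 + 5.57 + 4.22 = 18.77 ≈ 18.8 mm.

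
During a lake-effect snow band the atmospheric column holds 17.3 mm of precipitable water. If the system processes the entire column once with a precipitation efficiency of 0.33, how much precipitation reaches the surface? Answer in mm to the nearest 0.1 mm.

precipitation ≈ 5.7 mm

Precipitation = ε × PW = 0.33 × 17.3 = 5.7 mm.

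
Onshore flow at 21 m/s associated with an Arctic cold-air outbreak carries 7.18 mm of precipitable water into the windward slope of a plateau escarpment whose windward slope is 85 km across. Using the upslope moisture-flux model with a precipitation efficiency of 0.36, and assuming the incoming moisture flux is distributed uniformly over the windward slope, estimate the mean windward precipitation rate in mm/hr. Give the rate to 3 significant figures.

R ≈ 2.30 mm/hr

Incoming column moisture flux per unit ridge length: F = V × PW = 21 × 7.18 = 150.78 mm·m/s.
Spread over the 85 km slope with efficiency ε = 0.36: R = ε·F/W = 0.36 × 150.78 / 85000 m = 6.386e-04 mm/s.
R = 6.386e-04 × 3600 = 2.30 mm/hr.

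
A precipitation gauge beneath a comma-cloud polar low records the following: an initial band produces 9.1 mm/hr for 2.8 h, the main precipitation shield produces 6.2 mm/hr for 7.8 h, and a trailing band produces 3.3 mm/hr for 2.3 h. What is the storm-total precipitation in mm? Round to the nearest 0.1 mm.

total ≈ 81.4 mm

Total = Σ Rᵢ Δtᵢ = 9.1 × 2.8 + 6.2 × 7.8 + 3.3 × 2.3
      = 25.48 + 48.36 + 7.59 = 81.4 mm.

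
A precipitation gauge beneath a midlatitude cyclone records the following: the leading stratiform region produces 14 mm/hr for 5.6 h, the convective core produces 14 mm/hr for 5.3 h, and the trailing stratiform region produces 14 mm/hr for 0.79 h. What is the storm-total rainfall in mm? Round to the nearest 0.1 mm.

total ≈ 163.7 mm

Total = Σ Rᵢ Δtᵢ = 14 × 5.6 + 14 × 5.3 + 14 × 0.79
      = 78.4 + 74.2 + 11.06 = 163.7 mm.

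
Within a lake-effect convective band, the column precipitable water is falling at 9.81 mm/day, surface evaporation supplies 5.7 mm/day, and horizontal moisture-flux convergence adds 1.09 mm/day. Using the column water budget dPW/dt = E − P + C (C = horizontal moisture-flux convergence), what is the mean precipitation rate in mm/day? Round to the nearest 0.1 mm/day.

P ≈ 16.6 mm/day

dPW/dt = -9.81 mm/day.
P = E + C − dPW/dt = 5.7 + (1.09) − (-9.81) = 16.6 mm/day.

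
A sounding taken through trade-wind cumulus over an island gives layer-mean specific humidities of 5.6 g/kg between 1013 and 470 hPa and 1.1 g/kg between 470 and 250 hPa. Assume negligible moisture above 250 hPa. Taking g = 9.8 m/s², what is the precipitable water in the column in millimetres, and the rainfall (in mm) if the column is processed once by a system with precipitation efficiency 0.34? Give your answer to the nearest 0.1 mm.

PW ≈ 33.5 mm; rainfall ≈ 11.4 mm

Precipitable water is the column-integrated vapour mass per unit area: PW = (1/g) Σ q̄ Δp, with q in kg/kg and Δp in Pa (1 kg/m² of water = 1 mm).
Layer 1013–470 hPa: Δp = 543 hPa = 54300 Pa, q̄ = 0.0056 kg/kg → 0.0056 × 54300 / 9.8 = 31.03 mm
Layer 470–250 hPa: Δp = 220 hPa = 22000 Pa, q̄ = 0.0011 kg/kg → 0.0011 × 22000 / 9.8 = 2.47 mm
PW = 31.03 + 2.47 = 33.50 ≈ 33.5 mm.
Rainfall = ε × PW = 0.34 × 33.5 = 11.4 mm.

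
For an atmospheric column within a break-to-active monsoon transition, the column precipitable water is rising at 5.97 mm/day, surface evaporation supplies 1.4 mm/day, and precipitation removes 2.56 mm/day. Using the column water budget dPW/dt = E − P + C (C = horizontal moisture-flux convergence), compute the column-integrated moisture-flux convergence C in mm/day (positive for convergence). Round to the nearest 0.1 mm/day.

dPW/dt = +5.97 mm/day.
C = dPW/dt − E + P = (+5.97) − 1.4 + 2.56 = 7.1 mm/day.

C ≈ 7.1 mm/day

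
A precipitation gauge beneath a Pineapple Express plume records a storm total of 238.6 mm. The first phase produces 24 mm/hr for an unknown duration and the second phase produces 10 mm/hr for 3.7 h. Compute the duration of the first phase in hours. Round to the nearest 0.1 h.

duration ≈ 8.4 h

Known phases: 10 × 3.7 = 37 mm.
Remaining depth = 238.6 − 37 = 201.6 mm.
Duration = 201.6 / 24 = 8.4 h.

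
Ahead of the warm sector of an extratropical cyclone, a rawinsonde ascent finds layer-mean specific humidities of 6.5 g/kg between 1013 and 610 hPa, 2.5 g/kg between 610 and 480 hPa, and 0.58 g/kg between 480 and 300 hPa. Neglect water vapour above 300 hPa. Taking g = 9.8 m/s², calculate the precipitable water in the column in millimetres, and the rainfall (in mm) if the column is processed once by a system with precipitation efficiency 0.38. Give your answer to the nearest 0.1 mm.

Precipitable water is the column-integrated vapour mass per unit area: PW = (1/g) Σ q̄ Δp, with q in kg/kg and Δp in Pa (1 kg/m² of water = 1 mm).
Layer 1013–610 hPa: Δp = 403 hPa = 40300 Pa, q̄ = 0.0065 kg/kg → 0.0065 × 40300 / 9.8 = 26.73 mm
Layer 610–480 hPa: Δp = 130 hPa = 13000 Pa, q̄ = 0.0025 kg/kg → 0.0025 × 13000 / 9.8 = 3.32 mm
Layer 480–300 hPa: Δp = 180 hPa = 18000 Pa, q̄ = 0.00058 kg/kg → 0.00058 × 18000 / 9.8 = 1.07 mm
PW = 26.73 + 3.32 + 1.07 = 31.12 ≈ 31.1 mm.
Rainfall = ε × PW = 0.38 × 31.1 = 11.8 mm.

PW ≈ 31.1 mm; rainfall ≈ 11.8 mm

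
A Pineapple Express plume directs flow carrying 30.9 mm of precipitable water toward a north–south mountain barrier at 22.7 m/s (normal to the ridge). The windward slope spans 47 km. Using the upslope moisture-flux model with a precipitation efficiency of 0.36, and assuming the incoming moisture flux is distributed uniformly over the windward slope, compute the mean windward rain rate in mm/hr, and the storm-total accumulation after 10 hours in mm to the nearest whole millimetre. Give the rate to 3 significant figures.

R ≈ 19.3 mm/hr; total ≈ 193 mm

Incoming column moisture flux per unit ridge length: F = V × PW = 22.7 × 30.9 = 701.43 mm·m/s.
Spread over the 47 km slope with efficiency ε = 0.36: R = ε·F/W = 0.36 × 701.43 / 47000 m = 5.373e-03 mm/s.
R = 5.373e-03 × 3600 = 19.3 mm/hr.
Over 10 h: total = 19.3 × 10 = 193 mm.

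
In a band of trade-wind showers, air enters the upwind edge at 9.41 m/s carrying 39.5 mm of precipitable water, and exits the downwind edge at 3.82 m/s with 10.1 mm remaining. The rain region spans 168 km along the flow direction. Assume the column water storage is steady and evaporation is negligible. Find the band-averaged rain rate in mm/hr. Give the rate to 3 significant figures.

Column moisture flux per unit crosswind length is F = V × PW.
Inflow: F_in = 9.41 × 39.5 = 371.695 mm·m/s
Outflow: F_out = 3.82 × 10.1 = 38.582 mm·m/s
Steady-state rate R = (F_in − F_out)/L = (371.695 − 38.582) / 168000 m = 1.983e-03 mm/s.
R = 1.983e-03 × 3600 = 7.14 mm/hr.

R ≈ 7.14 mm/hr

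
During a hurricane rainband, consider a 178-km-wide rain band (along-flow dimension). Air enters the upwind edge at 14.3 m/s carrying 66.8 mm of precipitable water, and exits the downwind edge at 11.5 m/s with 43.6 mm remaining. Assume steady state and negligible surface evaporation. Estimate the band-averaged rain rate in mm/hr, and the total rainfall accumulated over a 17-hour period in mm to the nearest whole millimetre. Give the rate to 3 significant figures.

Column moisture flux per unit crosswind length is F = V × PW.
Inflow: F_in = 14.3 × 66.8 = 955.24 mm·m/s
Outflow: F_out = 11.5 × 43.6 = 501.4 mm·m/s
Steady-state rate R = (F_in − F_out)/L = (955.24 − 501.4) / 178000 m = 2.550e-03 mm/s.
R = 2.550e-03 × 3600 = 9.18 mm/hr.
Over 17 h: total = 9.18 × 17 = 156.06 ≈ 156 mm.

R ≈ 9.18 mm/hr; total ≈ 156 mm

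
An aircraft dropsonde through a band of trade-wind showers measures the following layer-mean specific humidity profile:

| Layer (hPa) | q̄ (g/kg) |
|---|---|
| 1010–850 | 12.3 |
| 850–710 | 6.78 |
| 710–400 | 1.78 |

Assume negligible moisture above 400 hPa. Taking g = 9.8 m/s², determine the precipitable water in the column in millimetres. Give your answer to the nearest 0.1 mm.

Precipitable water is the column-integrated vapour mass per unit area: PW = (1/g) Σ q̄ Δp, with q in kg/kg and Δp in Pa (1 kg/m² of water = 1 mm).
Layer 1010–850 hPa: Δp = 160 hPa = 16000 Pa, q̄ = 0.0123 kg/kg → 0.0123 × 16000 / 9.8 = 20.08 mm
Layer 850–710 hPa: Δp = 140 hPa = 14000 Pa, q̄ = 0.00678 kg/kg → 0.00678 × 14000 / 9.8 = 9.69 mm
Layer 710–400 hPa: Δp = 310 hPa = 31000 Pa, q̄ = 0.00178 kg/kg → 0.00178 × 31000 / 9.8 = 5.63 mm
PW = 20.08 + 9.69 + 5.63 = 35.40 ≈ 35.4 mm.

PW ≈ 35.4 mm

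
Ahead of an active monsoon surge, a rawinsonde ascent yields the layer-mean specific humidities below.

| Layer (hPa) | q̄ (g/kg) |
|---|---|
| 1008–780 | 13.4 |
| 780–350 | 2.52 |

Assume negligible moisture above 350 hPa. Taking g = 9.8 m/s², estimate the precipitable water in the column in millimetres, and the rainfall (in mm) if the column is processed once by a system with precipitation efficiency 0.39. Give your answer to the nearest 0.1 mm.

Precipitable water is the column-integrated vapour mass per unit area: PW = (1/g) Σ q̄ Δp, with q in kg/kg and Δp in Pa (1 kg/m² of water = 1 mm).
Layer 1008–780 hPa: Δp = 228 hPa = 22800 Pa, q̄ = 0.0134 kg/kg → 0.0134 × 22800 / 9.8 = 31.18 mm
Layer 780–350 hPa: Δp = 430 hPa = 43000 Pa, q̄ = 0.00252 kg/kg → 0.00252 × 43000 / 9.8 = 11.06 mm
PW = 31.18 + 11.06 = 42.24 ≈ 42.2 mm.
Rainfall = ε × PW = 0.39 × 42.2 = 16.5 mm.

PW ≈ 42.2 mm; rainfall ≈ 16.5 mm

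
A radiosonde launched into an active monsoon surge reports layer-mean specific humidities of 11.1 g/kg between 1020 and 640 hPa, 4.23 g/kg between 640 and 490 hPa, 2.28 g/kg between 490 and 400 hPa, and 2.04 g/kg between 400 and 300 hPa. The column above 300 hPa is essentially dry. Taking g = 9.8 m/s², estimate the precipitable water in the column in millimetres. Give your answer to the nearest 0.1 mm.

PW ≈ 53.7 mm

Precipitable water is the column-integrated vapour mass per unit area: PW = (1/g) Σ q̄ Δp, with q in kg/kg and Δp in Pa (1 kg/m² of water = 1 mm).
Layer 1020–640 hPa: Δp = 380 hPa = 38000 Pa, q̄ = 0.0111 kg/kg → 0.0111 × 38000 / 9.8 = 43.04 mm
Layer 640–490 hPa: Δp = 150 hPa = 15000 Pa, q̄ = 0.00423 kg/kg → 0.00423 × 15000 / 9.8 = 6.47 mm
Layer 490–400 hPa: Δp = 90 hPa = 9000 Pa, q̄ = 0.00228 kg/kg → 0.00228 × 9000 / 9.8 = 2.09 mm
Layer 400–300 hPa: Δp = 100 hPa = 10000 Pa, q̄ = 0.00204 kg/kg → 0.00204 × 10000 / 9.8 = 2.08 mm
PW = 43.04 + 6.47 + 2.09 + 2.08 = 53.68 ≈ 53.7 mm.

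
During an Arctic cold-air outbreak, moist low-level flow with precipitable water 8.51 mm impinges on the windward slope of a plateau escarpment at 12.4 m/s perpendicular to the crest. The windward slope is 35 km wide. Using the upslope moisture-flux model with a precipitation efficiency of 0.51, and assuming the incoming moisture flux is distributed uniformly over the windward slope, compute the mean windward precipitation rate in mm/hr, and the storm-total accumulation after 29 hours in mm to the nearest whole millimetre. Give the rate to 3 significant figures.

Incoming column moisture flux per unit ridge length: F = V × PW = 12.4 × 8.51 = 105.524 mm·m/s.
Spread over the 35 km slope with efficiency ε = 0.51: R = ε·F/W = 0.51 × 105.524 / 35000 m = 1.538e-03 mm/s.
R = 1.538e-03 × 3600 = 5.54 mm/hr.
Over 29 h: total = 5.54 × 29 = 160.66 ≈ 161 mm.

R ≈ 5.54 mm/hr; total ≈ 161 mm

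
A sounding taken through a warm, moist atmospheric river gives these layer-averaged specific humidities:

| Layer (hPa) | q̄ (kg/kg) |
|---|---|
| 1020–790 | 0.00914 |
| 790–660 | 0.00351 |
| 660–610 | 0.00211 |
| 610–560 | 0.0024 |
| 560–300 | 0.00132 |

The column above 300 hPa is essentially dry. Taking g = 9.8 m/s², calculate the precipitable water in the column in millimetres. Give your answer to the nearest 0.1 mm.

Precipitable water is the column-integrated vapour mass per unit area: PW = (1/g) Σ q̄ Δp, with q in kg/kg and Δp in Pa (1 kg/m² of water = 1 mm).
Layer 1020–790 hPa: Δp = 230 hPa = 23000 Pa, q̄ = 0.00914 kg/kg → 0.00914 × 23000 / 9.8 = 21.45 mm
Layer 790–660 hPa: Δp = 130 hPa = 13000 Pa, q̄ = 0.00351 kg/kg → 0.00351 × 13000 / 9.8 = 4.66 mm
Layer 660–610 hPa: Δp = 50 hPa = 5000 Pa, q̄ = 0.00211 kg/kg → 0.00211 × 5000 / 9.8 = 1.08 mm
Layer 610–560 hPa: Δp = 50 hPa = 5000 Pa, q̄ = 0.0024 kg/kg → 0.0024 × 5000 / 9.8 = 1.22 mm
Layer 560–300 hPa: Δp = 260 hPa = 26000 Pa, q̄ = 0.00132 kg/kg → 0.00132 × 26000 / 9.8 = 3.50 mm
PW = 21.45 + 4.66 + 1.08 + 1.22 + 3.50 = 31.91 ≈ 31.9 mm.

PW ≈ 31.9 mm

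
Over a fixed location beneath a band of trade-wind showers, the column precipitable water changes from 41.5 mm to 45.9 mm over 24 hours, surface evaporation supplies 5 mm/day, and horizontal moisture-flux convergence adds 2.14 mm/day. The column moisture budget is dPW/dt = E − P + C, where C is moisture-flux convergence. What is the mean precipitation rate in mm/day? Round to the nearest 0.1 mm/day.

dPW/dt = (45.9 − 41.5) mm / (24/24 day) = +4.400 mm/day.
P = E + C − dPW/dt = 5 + (2.14) − (+4.400) = 2.7 mm/day.

P ≈ 2.7 mm/day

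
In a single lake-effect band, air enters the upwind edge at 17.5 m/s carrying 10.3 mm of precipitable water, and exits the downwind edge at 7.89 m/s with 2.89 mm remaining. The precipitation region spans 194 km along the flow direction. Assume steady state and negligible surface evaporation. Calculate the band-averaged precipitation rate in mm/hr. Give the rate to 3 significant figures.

R ≈ 2.92 mm/hr

Column moisture flux per unit crosswind length is F = V × PW.
Inflow: F_in = 17.5 × 10.3 = 180.25 mm·m/s
Outflow: F_out = 7.89 × 2.89 = 22.8021 mm·m/s
Steady-state rate R = (F_in − F_out)/L = (180.25 − 22.8021) / 194000 m = 8.116e-04 mm/s.
R = 8.116e-04 × 3600 = 2.92 mm/hr.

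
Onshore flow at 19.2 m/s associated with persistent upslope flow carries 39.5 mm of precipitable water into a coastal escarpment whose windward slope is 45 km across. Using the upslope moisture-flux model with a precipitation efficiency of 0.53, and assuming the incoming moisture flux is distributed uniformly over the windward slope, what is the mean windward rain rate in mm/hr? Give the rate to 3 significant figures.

R ≈ 32.2 mm/hr

Incoming column moisture flux per unit ridge length: F = V × PW = 19.2 × 39.5 = 758.4 mm·m/s.
Spread over the 45 km slope with efficiency ε = 0.53: R = ε·F/W = 0.53 × 758.4 / 45000 m = 8.932e-03 mm/s.
R = 8.932e-03 × 3600 = 32.2 mm/hr.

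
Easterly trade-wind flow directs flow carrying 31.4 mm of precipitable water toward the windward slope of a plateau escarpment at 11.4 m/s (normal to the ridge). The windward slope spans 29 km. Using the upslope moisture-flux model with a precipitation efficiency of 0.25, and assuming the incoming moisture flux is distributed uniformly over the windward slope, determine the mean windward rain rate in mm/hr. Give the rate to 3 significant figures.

R ≈ 11.1 mm/hr

Incoming column moisture flux per unit ridge length: F = V × PW = 11.4 × 31.4 = 357.96 mm·m/s.
Spread over the 29 km slope with efficiency ε = 0.25: R = ε·F/W = 0.25 × 357.96 / 29000 m = 3.086e-03 mm/s.
R = 3.086e-03 × 3600 = 11.1 mm/hr.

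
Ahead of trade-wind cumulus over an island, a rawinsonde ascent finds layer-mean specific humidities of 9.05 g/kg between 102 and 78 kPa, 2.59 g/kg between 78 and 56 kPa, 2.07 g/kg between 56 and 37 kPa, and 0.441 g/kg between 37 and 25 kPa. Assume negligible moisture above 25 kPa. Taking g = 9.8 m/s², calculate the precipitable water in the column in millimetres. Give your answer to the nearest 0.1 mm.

Precipitable water is the column-integrated vapour mass per unit area: PW = (1/g) Σ q̄ Δp, with q in kg/kg and Δp in Pa (1 kg/m² of water = 1 mm).
Layer 102–78 kPa: Δp = 240 hPa = 24000 Pa, q̄ = 0.00905 kg/kg → 0.00905 × 24000 / 9.8 = 22.16 mm
Layer 78–56 kPa: Δp = 220 hPa = 22000 Pa, q̄ = 0.00259 kg/kg → 0.00259 × 22000 / 9.8 = 5.81 mm
Layer 56–37 kPa: Δp = 190 hPa = 19000 Pa, q̄ = 0.00207 kg/kg → 0.00207 × 19000 / 9.8 = 4.01 mm
Layer 37–25 kPa: Δp = 120 hPa = 12000 Pa, q̄ = 0.000441 kg/kg → 0.000441 × 12000 / 9.8 = 0.54 mm
PW = 22.16 + 5.81 + 4.01 + 0.54 = 32.52 ≈ 32.5 mm.

PW ≈ 32.5 mm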